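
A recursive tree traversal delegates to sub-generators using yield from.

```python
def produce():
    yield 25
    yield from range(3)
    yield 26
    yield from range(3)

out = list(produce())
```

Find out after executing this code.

Step 1: Trace yields in order:
  yield 25
  yield 0
  yield 1
  yield 2
  yield 26
  yield 0
  yield 1
  yield 2
Therefore out = [25, 0, 1, 2, 26, 0, 1, 2].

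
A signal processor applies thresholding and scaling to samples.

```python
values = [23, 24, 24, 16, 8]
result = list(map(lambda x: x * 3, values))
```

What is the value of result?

Step 1: Apply lambda x: x * 3 to each element:
  23 -> 69
  24 -> 72
  24 -> 72
  16 -> 48
  8 -> 24
Therefore result = [69, 72, 72, 48, 24].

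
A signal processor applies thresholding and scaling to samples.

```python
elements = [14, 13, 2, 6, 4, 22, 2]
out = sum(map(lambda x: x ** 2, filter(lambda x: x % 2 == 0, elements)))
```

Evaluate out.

Step 1: Filter even numbers from [14, 13, 2, 6, 4, 22, 2]: [14, 2, 6, 4, 22, 2]
Step 2: Square each: [196, 4, 36, 16, 484, 4]
Step 3: Sum = 740.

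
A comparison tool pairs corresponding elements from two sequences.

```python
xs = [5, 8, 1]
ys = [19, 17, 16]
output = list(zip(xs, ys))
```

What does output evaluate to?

Step 1: zip pairs elements at same index:
  Index 0: (5, 19)
  Index 1: (8, 17)
  Index 2: (1, 16)
Therefore output = [(5, 19), (8, 17), (1, 16)].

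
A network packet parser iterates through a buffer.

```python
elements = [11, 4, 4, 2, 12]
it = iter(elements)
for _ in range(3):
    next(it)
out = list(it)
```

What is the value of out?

Step 1: Create iterator over [11, 4, 4, 2, 12].
Step 2: Advance 3 positions (consuming [11, 4, 4]).
Step 3: list() collects remaining elements: [2, 12].
Therefore out = [2, 12].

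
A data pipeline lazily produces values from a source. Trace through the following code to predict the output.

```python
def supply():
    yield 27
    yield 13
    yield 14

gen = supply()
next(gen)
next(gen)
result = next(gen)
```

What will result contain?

Step 1: supply() creates a generator.
Step 2: next(gen) yields 27 (consumed and discarded).
Step 3: next(gen) yields 13 (consumed and discarded).
Step 4: next(gen) yields 14, assigned to result.
Therefore result = 14.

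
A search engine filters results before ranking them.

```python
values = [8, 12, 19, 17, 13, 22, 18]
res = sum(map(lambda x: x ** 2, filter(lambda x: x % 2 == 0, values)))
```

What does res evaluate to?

Step 1: Filter even numbers from [8, 12, 19, 17, 13, 22, 18]: [8, 12, 22, 18]
Step 2: Square each: [64, 144, 484, 324]
Step 3: Sum = 1016.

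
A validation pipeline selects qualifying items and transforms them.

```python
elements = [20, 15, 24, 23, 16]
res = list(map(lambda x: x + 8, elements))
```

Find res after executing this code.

Step 1: Apply lambda x: x + 8 to each element:
  20 -> 28
  15 -> 23
  24 -> 32
  23 -> 31
  16 -> 24
Therefore res = [28, 23, 32, 31, 24].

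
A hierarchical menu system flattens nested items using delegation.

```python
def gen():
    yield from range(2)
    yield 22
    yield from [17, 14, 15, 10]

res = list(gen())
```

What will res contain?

Step 1: Trace yields in order:
  yield 0
  yield 1
  yield 22
  yield 17
  yield 14
  yield 15
  yield 10
Therefore res = [0, 1, 22, 17, 14, 15, 10].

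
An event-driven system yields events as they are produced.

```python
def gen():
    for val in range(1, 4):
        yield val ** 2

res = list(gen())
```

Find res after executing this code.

Step 1: For each val in range(1, 4), yield val**2:
  val=1: yield 1**2 = 1
  val=2: yield 2**2 = 4
  val=3: yield 3**2 = 9
Therefore res = [1, 4, 9].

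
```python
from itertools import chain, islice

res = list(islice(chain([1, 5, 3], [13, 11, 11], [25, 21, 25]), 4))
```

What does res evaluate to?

Step 1: chain([1, 5, 3], [13, 11, 11], [25, 21, 25]) = [1, 5, 3, 13, 11, 11, 25, 21, 25].
Step 2: islice takes first 4 elements: [1, 5, 3, 13].
Therefore res = [1, 5, 3, 13].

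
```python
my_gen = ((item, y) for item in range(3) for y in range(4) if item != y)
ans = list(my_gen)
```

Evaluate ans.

Step 1: Nested generator over range(3) x range(4) where item != y:
  (0, 0): excluded (item == y)
  (0, 1): included
  (0, 2): included
  (0, 3): included
  (1, 0): included
  (1, 1): excluded (item == y)
  (1, 2): included
  (1, 3): included
  (2, 0): included
  (2, 1): included
  (2, 2): excluded (item == y)
  (2, 3): included
Therefore ans = [(0, 1), (0, 2), (0, 3), (1, 0), (1, 2), (1, 3), (2, 0), (2, 1), (2, 3)].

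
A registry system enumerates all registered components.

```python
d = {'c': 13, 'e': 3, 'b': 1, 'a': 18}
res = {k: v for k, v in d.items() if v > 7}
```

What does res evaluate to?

Step 1: Filter items where value > 7:
  'c': 13 > 7: kept
  'e': 3 <= 7: removed
  'b': 1 <= 7: removed
  'a': 18 > 7: kept
Therefore res = {'c': 13, 'a': 18}.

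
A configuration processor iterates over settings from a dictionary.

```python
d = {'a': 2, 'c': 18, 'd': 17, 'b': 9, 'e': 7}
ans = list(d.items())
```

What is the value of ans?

Step 1: d.items() returns (key, value) pairs in insertion order.
Therefore ans = [('a', 2), ('c', 18), ('d', 17), ('b', 9), ('e', 7)].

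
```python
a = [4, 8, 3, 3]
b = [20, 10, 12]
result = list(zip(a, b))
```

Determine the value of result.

Step 1: zip stops at shortest (len(a)=4, len(b)=3):
  Index 0: (4, 20)
  Index 1: (8, 10)
  Index 2: (3, 12)
Step 2: Last element of a (3) has no pair, dropped.
Therefore result = [(4, 20), (8, 10), (3, 12)].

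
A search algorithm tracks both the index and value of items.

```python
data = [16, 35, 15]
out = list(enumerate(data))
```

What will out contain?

Step 1: enumerate pairs each element with its index:
  (0, 16)
  (1, 35)
  (2, 15)
Therefore out = [(0, 16), (1, 35), (2, 15)].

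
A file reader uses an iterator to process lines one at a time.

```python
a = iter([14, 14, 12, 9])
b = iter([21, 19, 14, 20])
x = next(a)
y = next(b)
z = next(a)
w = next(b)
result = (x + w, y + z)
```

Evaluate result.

Step 1: a iterates [14, 14, 12, 9], b iterates [21, 19, 14, 20].
Step 2: x = next(a) = 14, y = next(b) = 21.
Step 3: z = next(a) = 14, w = next(b) = 19.
Step 4: result = (14 + 19, 21 + 14) = (33, 35).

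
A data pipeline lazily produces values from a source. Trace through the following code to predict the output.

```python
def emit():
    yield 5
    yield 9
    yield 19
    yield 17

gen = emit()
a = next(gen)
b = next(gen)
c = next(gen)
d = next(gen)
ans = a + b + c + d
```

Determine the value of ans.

Step 1: Create generator and consume all values:
  a = next(gen) = 5
  b = next(gen) = 9
  c = next(gen) = 19
  d = next(gen) = 17
Step 2: ans = 5 + 9 + 19 + 17 = 50.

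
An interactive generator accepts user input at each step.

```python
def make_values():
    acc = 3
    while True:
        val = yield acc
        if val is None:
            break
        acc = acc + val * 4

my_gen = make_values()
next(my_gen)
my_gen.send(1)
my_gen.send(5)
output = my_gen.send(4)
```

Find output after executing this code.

Step 1: next() -> yield acc=3.
Step 2: send(1) -> val=1, acc = 3 + 1*4 = 7, yield 7.
Step 3: send(5) -> val=5, acc = 7 + 5*4 = 27, yield 27.
Step 4: send(4) -> val=4, acc = 27 + 4*4 = 43, yield 43.
Therefore output = 43.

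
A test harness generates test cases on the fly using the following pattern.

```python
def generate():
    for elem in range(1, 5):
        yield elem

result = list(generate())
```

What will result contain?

Step 1: The generator yields each value from range(1, 5).
Step 2: list() consumes all yields: [1, 2, 3, 4].
Therefore result = [1, 2, 3, 4].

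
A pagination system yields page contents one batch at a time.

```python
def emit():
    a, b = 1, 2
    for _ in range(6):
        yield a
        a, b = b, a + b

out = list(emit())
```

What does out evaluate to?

Step 1: Fibonacci-like sequence starting with a=1, b=2:
  Iteration 1: yield a=1, then a,b = 2,3
  Iteration 2: yield a=2, then a,b = 3,5
  Iteration 3: yield a=3, then a,b = 5,8
  Iteration 4: yield a=5, then a,b = 8,13
  Iteration 5: yield a=8, then a,b = 13,21
  Iteration 6: yield a=13, then a,b = 21,34
Therefore out = [1, 2, 3, 5, 8, 13].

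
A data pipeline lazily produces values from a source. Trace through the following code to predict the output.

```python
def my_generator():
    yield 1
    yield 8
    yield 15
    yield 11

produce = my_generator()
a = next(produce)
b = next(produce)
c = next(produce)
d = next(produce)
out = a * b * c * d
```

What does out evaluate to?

Step 1: Create generator and consume all values:
  a = next(produce) = 1
  b = next(produce) = 8
  c = next(produce) = 15
  d = next(produce) = 11
Step 2: out = 1 * 8 * 15 * 11 = 1320.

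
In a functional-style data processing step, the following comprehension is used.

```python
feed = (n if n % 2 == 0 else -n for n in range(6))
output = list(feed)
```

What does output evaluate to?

Step 1: For each n in range(6), yield n if even, else -n:
  n=0: even, yield 0
  n=1: odd, yield -1
  n=2: even, yield 2
  n=3: odd, yield -3
  n=4: even, yield 4
  n=5: odd, yield -5
Therefore output = [0, -1, 2, -3, 4, -5].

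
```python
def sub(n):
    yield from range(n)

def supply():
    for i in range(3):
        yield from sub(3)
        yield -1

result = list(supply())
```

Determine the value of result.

Step 1: For each i in range(3):
  i=0: yield from sub(3) -> [0, 1, 2], then yield -1
  i=1: yield from sub(3) -> [0, 1, 2], then yield -1
  i=2: yield from sub(3) -> [0, 1, 2], then yield -1
Therefore result = [0, 1, 2, -1, 0, 1, 2, -1, 0, 1, 2, -1].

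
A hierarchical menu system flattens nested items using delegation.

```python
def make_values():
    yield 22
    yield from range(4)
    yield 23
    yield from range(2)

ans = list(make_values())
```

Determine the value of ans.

Step 1: Trace yields in order:
  yield 22
  yield 0
  yield 1
  yield 2
  yield 3
  yield 23
  yield 0
  yield 1
Therefore ans = [22, 0, 1, 2, 3, 23, 0, 1].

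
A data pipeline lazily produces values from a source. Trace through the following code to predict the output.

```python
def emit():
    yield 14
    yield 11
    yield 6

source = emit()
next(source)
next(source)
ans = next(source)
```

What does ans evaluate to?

Step 1: emit() creates a generator.
Step 2: next(source) yields 14 (consumed and discarded).
Step 3: next(source) yields 11 (consumed and discarded).
Step 4: next(source) yields 6, assigned to ans.
Therefore ans = 6.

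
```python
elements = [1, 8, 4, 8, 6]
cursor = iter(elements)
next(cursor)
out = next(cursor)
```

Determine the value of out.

Step 1: Create iterator over [1, 8, 4, 8, 6].
Step 2: next() consumes 1.
Step 3: next() returns 8.
Therefore out = 8.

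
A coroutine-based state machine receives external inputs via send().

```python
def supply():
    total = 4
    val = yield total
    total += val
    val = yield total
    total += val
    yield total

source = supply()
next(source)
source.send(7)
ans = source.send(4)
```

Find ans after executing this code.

Step 1: next() -> yield total=4.
Step 2: send(7) -> val=7, total = 4+7 = 11, yield 11.
Step 3: send(4) -> val=4, total = 11+4 = 15, yield 15.
Therefore ans = 15.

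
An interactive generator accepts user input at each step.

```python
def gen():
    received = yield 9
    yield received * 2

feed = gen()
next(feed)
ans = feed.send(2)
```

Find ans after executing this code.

Step 1: next(feed) advances to first yield, producing 9.
Step 2: send(2) resumes, received = 2.
Step 3: yield received * 2 = 2 * 2 = 4.
Therefore ans = 4.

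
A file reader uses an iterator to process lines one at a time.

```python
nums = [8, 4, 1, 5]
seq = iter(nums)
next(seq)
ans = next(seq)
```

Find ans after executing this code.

Step 1: Create iterator over [8, 4, 1, 5].
Step 2: next() consumes 8.
Step 3: next() returns 4.
Therefore ans = 4.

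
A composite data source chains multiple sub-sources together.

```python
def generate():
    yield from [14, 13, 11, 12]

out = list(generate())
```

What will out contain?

Step 1: yield from delegates to the iterable, yielding each element.
Step 2: Collected values: [14, 13, 11, 12].
Therefore out = [14, 13, 11, 12].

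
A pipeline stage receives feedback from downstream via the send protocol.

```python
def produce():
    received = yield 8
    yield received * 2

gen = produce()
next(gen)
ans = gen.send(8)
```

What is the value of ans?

Step 1: next(gen) advances to first yield, producing 8.
Step 2: send(8) resumes, received = 8.
Step 3: yield received * 2 = 8 * 2 = 16.
Therefore ans = 16.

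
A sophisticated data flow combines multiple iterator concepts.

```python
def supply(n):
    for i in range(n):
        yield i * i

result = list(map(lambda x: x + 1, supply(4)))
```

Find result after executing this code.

Step 1: supply(4) yields squares: [0, 1, 4, 9].
Step 2: map adds 1 to each: [1, 2, 5, 10].
Therefore result = [1, 2, 5, 10].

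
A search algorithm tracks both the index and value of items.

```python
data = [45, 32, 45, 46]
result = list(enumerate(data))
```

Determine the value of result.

Step 1: enumerate pairs each element with its index:
  (0, 45)
  (1, 32)
  (2, 45)
  (3, 46)
Therefore result = [(0, 45), (1, 32), (2, 45), (3, 46)].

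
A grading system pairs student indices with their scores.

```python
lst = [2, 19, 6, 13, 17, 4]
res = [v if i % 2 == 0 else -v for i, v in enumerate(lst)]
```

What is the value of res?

Step 1: For each (i, v), keep v if i is even, negate if odd:
  i=0 (even): keep 2
  i=1 (odd): negate to -19
  i=2 (even): keep 6
  i=3 (odd): negate to -13
  i=4 (even): keep 17
  i=5 (odd): negate to -4
Therefore res = [2, -19, 6, -13, 17, -4].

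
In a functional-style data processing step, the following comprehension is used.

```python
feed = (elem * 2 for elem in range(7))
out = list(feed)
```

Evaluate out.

Step 1: For each elem in range(7), compute elem*2:
  elem=0: 0*2 = 0
  elem=1: 1*2 = 2
  elem=2: 2*2 = 4
  elem=3: 3*2 = 6
  elem=4: 4*2 = 8
  elem=5: 5*2 = 10
  elem=6: 6*2 = 12
Therefore out = [0, 2, 4, 6, 8, 10, 12].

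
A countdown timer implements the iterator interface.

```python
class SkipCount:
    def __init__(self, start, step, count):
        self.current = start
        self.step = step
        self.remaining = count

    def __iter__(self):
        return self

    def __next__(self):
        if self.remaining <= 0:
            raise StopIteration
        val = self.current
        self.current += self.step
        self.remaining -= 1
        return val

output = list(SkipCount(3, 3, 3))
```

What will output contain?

Step 1: SkipCount starts at 3, increments by 3, for 3 steps:
  Yield 3, then current += 3
  Yield 6, then current += 3
  Yield 9, then current += 3
Therefore output = [3, 6, 9].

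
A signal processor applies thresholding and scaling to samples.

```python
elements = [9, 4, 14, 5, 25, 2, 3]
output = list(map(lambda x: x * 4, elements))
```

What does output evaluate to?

Step 1: Apply lambda x: x * 4 to each element:
  9 -> 36
  4 -> 16
  14 -> 56
  5 -> 20
  25 -> 100
  2 -> 8
  3 -> 12
Therefore output = [36, 16, 56, 20, 100, 8, 12].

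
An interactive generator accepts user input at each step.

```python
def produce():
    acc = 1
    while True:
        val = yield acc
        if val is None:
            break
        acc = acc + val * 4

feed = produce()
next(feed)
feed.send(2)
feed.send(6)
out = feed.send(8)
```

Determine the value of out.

Step 1: next() -> yield acc=1.
Step 2: send(2) -> val=2, acc = 1 + 2*4 = 9, yield 9.
Step 3: send(6) -> val=6, acc = 9 + 6*4 = 33, yield 33.
Step 4: send(8) -> val=8, acc = 33 + 8*4 = 65, yield 65.
Therefore out = 65.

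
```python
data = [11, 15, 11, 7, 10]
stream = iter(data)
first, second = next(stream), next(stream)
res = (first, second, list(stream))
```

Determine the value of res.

Step 1: Create iterator over [11, 15, 11, 7, 10].
Step 2: first = 11, second = 15.
Step 3: Remaining elements: [11, 7, 10].
Therefore res = (11, 15, [11, 7, 10]).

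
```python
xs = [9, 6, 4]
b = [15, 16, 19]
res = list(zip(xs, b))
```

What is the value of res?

Step 1: zip pairs elements at same index:
  Index 0: (9, 15)
  Index 1: (6, 16)
  Index 2: (4, 19)
Therefore res = [(9, 15), (6, 16), (4, 19)].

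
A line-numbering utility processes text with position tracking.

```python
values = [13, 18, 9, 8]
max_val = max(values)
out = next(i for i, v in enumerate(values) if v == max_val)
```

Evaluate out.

Step 1: max([13, 18, 9, 8]) = 18.
Step 2: Find first index where value == 18:
  Index 0: 13 != 18
  Index 1: 18 == 18, found!
Therefore out = 1.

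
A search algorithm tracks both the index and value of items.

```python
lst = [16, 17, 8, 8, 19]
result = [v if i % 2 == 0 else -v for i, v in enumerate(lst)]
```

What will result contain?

Step 1: For each (i, v), keep v if i is even, negate if odd:
  i=0 (even): keep 16
  i=1 (odd): negate to -17
  i=2 (even): keep 8
  i=3 (odd): negate to -8
  i=4 (even): keep 19
Therefore result = [16, -17, 8, -8, 19].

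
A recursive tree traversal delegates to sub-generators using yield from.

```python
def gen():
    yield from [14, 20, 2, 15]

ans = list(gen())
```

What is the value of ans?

Step 1: yield from delegates to the iterable, yielding each element.
Step 2: Collected values: [14, 20, 2, 15].
Therefore ans = [14, 20, 2, 15].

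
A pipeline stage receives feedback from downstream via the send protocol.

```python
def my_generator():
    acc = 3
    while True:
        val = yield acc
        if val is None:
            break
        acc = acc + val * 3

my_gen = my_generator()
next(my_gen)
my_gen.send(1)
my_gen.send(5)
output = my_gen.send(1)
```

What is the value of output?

Step 1: next() -> yield acc=3.
Step 2: send(1) -> val=1, acc = 3 + 1*3 = 6, yield 6.
Step 3: send(5) -> val=5, acc = 6 + 5*3 = 21, yield 21.
Step 4: send(1) -> val=1, acc = 21 + 1*3 = 24, yield 24.
Therefore output = 24.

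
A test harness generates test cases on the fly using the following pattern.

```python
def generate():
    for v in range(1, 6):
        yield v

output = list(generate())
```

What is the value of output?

Step 1: The generator yields each value from range(1, 6).
Step 2: list() consumes all yields: [1, 2, 3, 4, 5].
Therefore output = [1, 2, 3, 4, 5].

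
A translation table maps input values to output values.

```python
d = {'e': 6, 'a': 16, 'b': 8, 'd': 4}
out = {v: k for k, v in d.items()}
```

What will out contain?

Step 1: Invert dict (swap keys and values):
  'e': 6 -> 6: 'e'
  'a': 16 -> 16: 'a'
  'b': 8 -> 8: 'b'
  'd': 4 -> 4: 'd'
Therefore out = {6: 'e', 16: 'a', 8: 'b', 4: 'd'}.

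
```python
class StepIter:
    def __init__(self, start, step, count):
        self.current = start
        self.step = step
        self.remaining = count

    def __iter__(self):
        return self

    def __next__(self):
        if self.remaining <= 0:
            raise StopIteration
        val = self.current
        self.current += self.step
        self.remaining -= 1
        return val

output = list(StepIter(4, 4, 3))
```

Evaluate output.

Step 1: StepIter starts at 4, increments by 4, for 3 steps:
  Yield 4, then current += 4
  Yield 8, then current += 4
  Yield 12, then current += 4
Therefore output = [4, 8, 12].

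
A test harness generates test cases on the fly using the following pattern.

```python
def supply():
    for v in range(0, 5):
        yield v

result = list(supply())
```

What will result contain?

Step 1: The generator yields each value from range(0, 5).
Step 2: list() consumes all yields: [0, 1, 2, 3, 4].
Therefore result = [0, 1, 2, 3, 4].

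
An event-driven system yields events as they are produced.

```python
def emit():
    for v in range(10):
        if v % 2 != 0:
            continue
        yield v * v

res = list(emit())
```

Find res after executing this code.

Step 1: Only yield v**2 when v is divisible by 2:
  v=0: 0 % 2 == 0, yield 0**2 = 0
  v=2: 2 % 2 == 0, yield 2**2 = 4
  v=4: 4 % 2 == 0, yield 4**2 = 16
  v=6: 6 % 2 == 0, yield 6**2 = 36
  v=8: 8 % 2 == 0, yield 8**2 = 64
Therefore res = [0, 4, 16, 36, 64].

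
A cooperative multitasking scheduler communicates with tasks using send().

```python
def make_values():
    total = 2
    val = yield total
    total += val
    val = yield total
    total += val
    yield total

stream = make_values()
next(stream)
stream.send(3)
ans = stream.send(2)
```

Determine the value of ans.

Step 1: next() -> yield total=2.
Step 2: send(3) -> val=3, total = 2+3 = 5, yield 5.
Step 3: send(2) -> val=2, total = 5+2 = 7, yield 7.
Therefore ans = 7.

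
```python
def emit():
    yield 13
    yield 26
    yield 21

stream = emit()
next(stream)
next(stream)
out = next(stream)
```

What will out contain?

Step 1: emit() creates a generator.
Step 2: next(stream) yields 13 (consumed and discarded).
Step 3: next(stream) yields 26 (consumed and discarded).
Step 4: next(stream) yields 21, assigned to out.
Therefore out = 21.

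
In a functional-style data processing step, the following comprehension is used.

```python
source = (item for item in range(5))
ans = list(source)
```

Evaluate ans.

Step 1: Generator expression iterates range(5): [0, 1, 2, 3, 4].
Step 2: list() collects all values.
Therefore ans = [0, 1, 2, 3, 4].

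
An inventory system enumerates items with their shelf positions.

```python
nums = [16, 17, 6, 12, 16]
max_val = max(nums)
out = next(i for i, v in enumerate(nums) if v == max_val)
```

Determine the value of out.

Step 1: max([16, 17, 6, 12, 16]) = 17.
Step 2: Find first index where value == 17:
  Index 0: 16 != 17
  Index 1: 17 == 17, found!
Therefore out = 1.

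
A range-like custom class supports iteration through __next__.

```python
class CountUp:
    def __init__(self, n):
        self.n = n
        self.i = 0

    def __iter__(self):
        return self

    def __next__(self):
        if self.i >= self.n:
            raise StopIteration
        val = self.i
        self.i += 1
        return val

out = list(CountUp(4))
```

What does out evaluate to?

Step 1: CountUp(4) creates an iterator counting 0 to 3.
Step 2: list() consumes all values: [0, 1, 2, 3].
Therefore out = [0, 1, 2, 3].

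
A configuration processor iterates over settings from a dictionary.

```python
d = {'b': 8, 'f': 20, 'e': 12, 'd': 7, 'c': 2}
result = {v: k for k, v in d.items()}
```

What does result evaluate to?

Step 1: Invert dict (swap keys and values):
  'b': 8 -> 8: 'b'
  'f': 20 -> 20: 'f'
  'e': 12 -> 12: 'e'
  'd': 7 -> 7: 'd'
  'c': 2 -> 2: 'c'
Therefore result = {8: 'b', 20: 'f', 12: 'e', 7: 'd', 2: 'c'}.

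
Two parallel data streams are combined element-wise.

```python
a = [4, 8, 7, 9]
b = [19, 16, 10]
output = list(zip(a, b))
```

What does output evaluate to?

Step 1: zip stops at shortest (len(a)=4, len(b)=3):
  Index 0: (4, 19)
  Index 1: (8, 16)
  Index 2: (7, 10)
Step 2: Last element of a (9) has no pair, dropped.
Therefore output = [(4, 19), (8, 16), (7, 10)].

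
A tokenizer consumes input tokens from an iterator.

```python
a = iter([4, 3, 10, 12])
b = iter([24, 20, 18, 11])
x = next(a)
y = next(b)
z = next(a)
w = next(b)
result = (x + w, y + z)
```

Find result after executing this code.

Step 1: a iterates [4, 3, 10, 12], b iterates [24, 20, 18, 11].
Step 2: x = next(a) = 4, y = next(b) = 24.
Step 3: z = next(a) = 3, w = next(b) = 20.
Step 4: result = (4 + 20, 24 + 3) = (24, 27).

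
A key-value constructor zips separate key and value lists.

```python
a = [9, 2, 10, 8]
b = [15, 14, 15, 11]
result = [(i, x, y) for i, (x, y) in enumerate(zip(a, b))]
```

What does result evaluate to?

Step 1: enumerate(zip(a, b)) gives index with paired elements:
  i=0: (9, 15)
  i=1: (2, 14)
  i=2: (10, 15)
  i=3: (8, 11)
Therefore result = [(0, 9, 15), (1, 2, 14), (2, 10, 15), (3, 8, 11)].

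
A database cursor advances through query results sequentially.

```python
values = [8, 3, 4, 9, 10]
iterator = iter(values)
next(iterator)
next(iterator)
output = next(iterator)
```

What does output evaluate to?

Step 1: Create iterator over [8, 3, 4, 9, 10].
Step 2: next() consumes 8.
Step 3: next() consumes 3.
Step 4: next() returns 4.
Therefore output = 4.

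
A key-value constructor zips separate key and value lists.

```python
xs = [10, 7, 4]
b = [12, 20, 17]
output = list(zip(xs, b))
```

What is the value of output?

Step 1: zip pairs elements at same index:
  Index 0: (10, 12)
  Index 1: (7, 20)
  Index 2: (4, 17)
Therefore output = [(10, 12), (7, 20), (4, 17)].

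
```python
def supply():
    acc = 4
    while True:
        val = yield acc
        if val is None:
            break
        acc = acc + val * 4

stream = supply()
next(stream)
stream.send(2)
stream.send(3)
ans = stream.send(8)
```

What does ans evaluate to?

Step 1: next() -> yield acc=4.
Step 2: send(2) -> val=2, acc = 4 + 2*4 = 12, yield 12.
Step 3: send(3) -> val=3, acc = 12 + 3*4 = 24, yield 24.
Step 4: send(8) -> val=8, acc = 24 + 8*4 = 56, yield 56.
Therefore ans = 56.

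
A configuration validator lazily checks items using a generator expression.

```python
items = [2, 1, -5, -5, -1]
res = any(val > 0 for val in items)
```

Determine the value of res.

Step 1: Check val > 0 for each element in [2, 1, -5, -5, -1]:
  2 > 0: True
  1 > 0: True
  -5 > 0: False
  -5 > 0: False
  -1 > 0: False
Step 2: any() returns True.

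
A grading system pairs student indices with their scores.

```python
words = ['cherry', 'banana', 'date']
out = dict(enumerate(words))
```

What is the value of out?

Step 1: enumerate pairs indices with words:
  0 -> 'cherry'
  1 -> 'banana'
  2 -> 'date'
Therefore out = {0: 'cherry', 1: 'banana', 2: 'date'}.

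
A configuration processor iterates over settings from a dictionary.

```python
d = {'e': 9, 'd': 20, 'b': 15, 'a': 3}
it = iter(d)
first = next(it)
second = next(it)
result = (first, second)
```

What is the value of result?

Step 1: iter(d) iterates over keys: ['e', 'd', 'b', 'a'].
Step 2: first = next(it) = 'e', second = next(it) = 'd'.
Therefore result = ('e', 'd').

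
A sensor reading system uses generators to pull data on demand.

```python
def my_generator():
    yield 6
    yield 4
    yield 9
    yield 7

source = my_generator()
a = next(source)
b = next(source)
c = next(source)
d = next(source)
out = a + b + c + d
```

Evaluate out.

Step 1: Create generator and consume all values:
  a = next(source) = 6
  b = next(source) = 4
  c = next(source) = 9
  d = next(source) = 7
Step 2: out = 6 + 4 + 9 + 7 = 26.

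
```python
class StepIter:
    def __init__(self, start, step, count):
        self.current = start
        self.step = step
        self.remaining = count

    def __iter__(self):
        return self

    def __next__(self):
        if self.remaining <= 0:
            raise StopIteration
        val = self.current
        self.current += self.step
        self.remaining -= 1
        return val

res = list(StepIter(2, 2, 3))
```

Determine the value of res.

Step 1: StepIter starts at 2, increments by 2, for 3 steps:
  Yield 2, then current += 2
  Yield 4, then current += 2
  Yield 6, then current += 2
Therefore res = [2, 4, 6].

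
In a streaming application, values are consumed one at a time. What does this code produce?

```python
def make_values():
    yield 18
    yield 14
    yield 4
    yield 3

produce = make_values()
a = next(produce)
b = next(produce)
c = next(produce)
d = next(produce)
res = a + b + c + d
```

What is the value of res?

Step 1: Create generator and consume all values:
  a = next(produce) = 18
  b = next(produce) = 14
  c = next(produce) = 4
  d = next(produce) = 3
Step 2: res = 18 + 14 + 4 + 3 = 39.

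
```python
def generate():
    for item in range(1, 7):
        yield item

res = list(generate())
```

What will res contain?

Step 1: The generator yields each value from range(1, 7).
Step 2: list() consumes all yields: [1, 2, 3, 4, 5, 6].
Therefore res = [1, 2, 3, 4, 5, 6].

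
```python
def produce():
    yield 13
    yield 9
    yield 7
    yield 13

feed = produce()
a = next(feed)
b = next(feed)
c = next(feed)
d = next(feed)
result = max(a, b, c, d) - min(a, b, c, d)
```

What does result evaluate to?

Step 1: Create generator and consume all values:
  a = next(feed) = 13
  b = next(feed) = 9
  c = next(feed) = 7
  d = next(feed) = 13
Step 2: max = 13, min = 7, result = 13 - 7 = 6.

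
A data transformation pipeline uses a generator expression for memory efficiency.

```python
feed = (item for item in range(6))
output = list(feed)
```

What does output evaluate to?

Step 1: Generator expression iterates range(6): [0, 1, 2, 3, 4, 5].
Step 2: list() collects all values.
Therefore output = [0, 1, 2, 3, 4, 5].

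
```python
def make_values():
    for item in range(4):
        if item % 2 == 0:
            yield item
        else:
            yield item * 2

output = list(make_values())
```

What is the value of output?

Step 1: For each item in range(4), yield item if even, else item*2:
  item=0 (even): yield 0
  item=1 (odd): yield 1*2 = 2
  item=2 (even): yield 2
  item=3 (odd): yield 3*2 = 6
Therefore output = [0, 2, 2, 6].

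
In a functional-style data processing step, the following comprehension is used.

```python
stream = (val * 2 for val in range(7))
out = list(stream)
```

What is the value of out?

Step 1: For each val in range(7), compute val*2:
  val=0: 0*2 = 0
  val=1: 1*2 = 2
  val=2: 2*2 = 4
  val=3: 3*2 = 6
  val=4: 4*2 = 8
  val=5: 5*2 = 10
  val=6: 6*2 = 12
Therefore out = [0, 2, 4, 6, 8, 10, 12].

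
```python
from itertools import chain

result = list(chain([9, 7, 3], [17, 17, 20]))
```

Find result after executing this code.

Step 1: chain() concatenates iterables: [9, 7, 3] + [17, 17, 20].
Therefore result = [9, 7, 3, 17, 17, 20].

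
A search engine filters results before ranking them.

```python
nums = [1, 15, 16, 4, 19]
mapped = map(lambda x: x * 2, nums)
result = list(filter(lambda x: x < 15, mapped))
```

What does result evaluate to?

Step 1: Map x * 2:
  1 -> 2
  15 -> 30
  16 -> 32
  4 -> 8
  19 -> 38
Step 2: Filter for < 15:
  2: kept
  30: removed
  32: removed
  8: kept
  38: removed
Therefore result = [2, 8].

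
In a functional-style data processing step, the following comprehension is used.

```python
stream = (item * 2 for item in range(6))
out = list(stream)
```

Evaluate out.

Step 1: For each item in range(6), compute item*2:
  item=0: 0*2 = 0
  item=1: 1*2 = 2
  item=2: 2*2 = 4
  item=3: 3*2 = 6
  item=4: 4*2 = 8
  item=5: 5*2 = 10
Therefore out = [0, 2, 4, 6, 8, 10].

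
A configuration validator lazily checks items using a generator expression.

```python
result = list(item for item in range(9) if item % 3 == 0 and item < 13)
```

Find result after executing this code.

Step 1: Filter range(9) where item % 3 == 0 and item < 13:
  item=0: both conditions met, included
  item=1: excluded (1 % 3 != 0)
  item=2: excluded (2 % 3 != 0)
  item=3: both conditions met, included
  item=4: excluded (4 % 3 != 0)
  item=5: excluded (5 % 3 != 0)
  item=6: both conditions met, included
  item=7: excluded (7 % 3 != 0)
  item=8: excluded (8 % 3 != 0)
Therefore result = [0, 3, 6].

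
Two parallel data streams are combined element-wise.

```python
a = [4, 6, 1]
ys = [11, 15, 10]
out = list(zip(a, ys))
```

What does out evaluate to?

Step 1: zip pairs elements at same index:
  Index 0: (4, 11)
  Index 1: (6, 15)
  Index 2: (1, 10)
Therefore out = [(4, 11), (6, 15), (1, 10)].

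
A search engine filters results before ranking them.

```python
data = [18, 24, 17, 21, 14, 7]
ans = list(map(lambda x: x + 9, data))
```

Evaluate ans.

Step 1: Apply lambda x: x + 9 to each element:
  18 -> 27
  24 -> 33
  17 -> 26
  21 -> 30
  14 -> 23
  7 -> 16
Therefore ans = [27, 33, 26, 30, 23, 16].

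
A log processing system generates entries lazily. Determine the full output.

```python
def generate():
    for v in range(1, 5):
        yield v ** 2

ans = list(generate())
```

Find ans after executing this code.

Step 1: For each v in range(1, 5), yield v**2:
  v=1: yield 1**2 = 1
  v=2: yield 2**2 = 4
  v=3: yield 3**2 = 9
  v=4: yield 4**2 = 16
Therefore ans = [1, 4, 9, 16].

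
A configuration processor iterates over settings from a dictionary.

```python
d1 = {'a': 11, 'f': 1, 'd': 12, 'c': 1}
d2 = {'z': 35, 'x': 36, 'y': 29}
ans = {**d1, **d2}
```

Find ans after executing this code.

Step 1: Merge d1 and d2 (d2 values override on key conflicts).
Step 2: d1 has keys ['a', 'f', 'd', 'c'], d2 has keys ['z', 'x', 'y'].
Therefore ans = {'a': 11, 'f': 1, 'd': 12, 'c': 1, 'z': 35, 'x': 36, 'y': 29}.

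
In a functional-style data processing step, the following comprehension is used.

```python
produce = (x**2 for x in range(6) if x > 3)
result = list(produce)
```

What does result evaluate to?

Step 1: For range(6), keep x > 3, then square:
  x=0: 0 <= 3, excluded
  x=1: 1 <= 3, excluded
  x=2: 2 <= 3, excluded
  x=3: 3 <= 3, excluded
  x=4: 4 > 3, yield 4**2 = 16
  x=5: 5 > 3, yield 5**2 = 25
Therefore result = [16, 25].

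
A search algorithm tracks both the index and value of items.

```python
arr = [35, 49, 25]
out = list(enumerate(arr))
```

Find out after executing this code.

Step 1: enumerate pairs each element with its index:
  (0, 35)
  (1, 49)
  (2, 25)
Therefore out = [(0, 35), (1, 49), (2, 25)].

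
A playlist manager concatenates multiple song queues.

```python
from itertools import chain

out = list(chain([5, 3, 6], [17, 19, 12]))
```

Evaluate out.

Step 1: chain() concatenates iterables: [5, 3, 6] + [17, 19, 12].
Therefore out = [5, 3, 6, 17, 19, 12].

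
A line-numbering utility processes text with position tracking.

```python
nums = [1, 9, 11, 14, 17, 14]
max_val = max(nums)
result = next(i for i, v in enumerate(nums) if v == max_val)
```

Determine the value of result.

Step 1: max([1, 9, 11, 14, 17, 14]) = 17.
Step 2: Find first index where value == 17:
  Index 0: 1 != 17
  Index 1: 9 != 17
  Index 2: 11 != 17
  Index 3: 14 != 17
  Index 4: 17 == 17, found!
Therefore result = 4.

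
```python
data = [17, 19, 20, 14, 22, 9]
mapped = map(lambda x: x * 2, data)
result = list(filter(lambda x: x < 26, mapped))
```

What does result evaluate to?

Step 1: Map x * 2:
  17 -> 34
  19 -> 38
  20 -> 40
  14 -> 28
  22 -> 44
  9 -> 18
Step 2: Filter for < 26:
  34: removed
  38: removed
  40: removed
  28: removed
  44: removed
  18: kept
Therefore result = [18].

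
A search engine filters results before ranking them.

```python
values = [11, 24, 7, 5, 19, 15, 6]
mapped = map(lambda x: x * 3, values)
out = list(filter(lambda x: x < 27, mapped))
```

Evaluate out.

Step 1: Map x * 3:
  11 -> 33
  24 -> 72
  7 -> 21
  5 -> 15
  19 -> 57
  15 -> 45
  6 -> 18
Step 2: Filter for < 27:
  33: removed
  72: removed
  21: kept
  15: kept
  57: removed
  45: removed
  18: kept
Therefore out = [21, 15, 18].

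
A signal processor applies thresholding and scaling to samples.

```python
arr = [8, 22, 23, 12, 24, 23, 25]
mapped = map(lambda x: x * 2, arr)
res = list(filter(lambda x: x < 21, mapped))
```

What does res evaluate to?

Step 1: Map x * 2:
  8 -> 16
  22 -> 44
  23 -> 46
  12 -> 24
  24 -> 48
  23 -> 46
  25 -> 50
Step 2: Filter for < 21:
  16: kept
  44: removed
  46: removed
  24: removed
  48: removed
  46: removed
  50: removed
Therefore res = [16].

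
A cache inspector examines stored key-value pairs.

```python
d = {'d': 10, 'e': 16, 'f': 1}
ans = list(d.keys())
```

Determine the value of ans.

Step 1: d.keys() returns the dictionary keys in insertion order.
Therefore ans = ['d', 'e', 'f'].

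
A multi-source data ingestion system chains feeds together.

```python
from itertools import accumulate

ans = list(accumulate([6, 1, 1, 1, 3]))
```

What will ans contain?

Step 1: accumulate computes running sums:
  + 6 = 6
  + 1 = 7
  + 1 = 8
  + 1 = 9
  + 3 = 12
Therefore ans = [6, 7, 8, 9, 12].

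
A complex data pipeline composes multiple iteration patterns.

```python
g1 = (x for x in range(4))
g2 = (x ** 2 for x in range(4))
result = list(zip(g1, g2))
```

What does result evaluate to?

Step 1: g1 produces [0, 1, 2, 3].
Step 2: g2 produces [0, 1, 4, 9].
Step 3: zip pairs them: [(0, 0), (1, 1), (2, 4), (3, 9)].
Therefore result = [(0, 0), (1, 1), (2, 4), (3, 9)].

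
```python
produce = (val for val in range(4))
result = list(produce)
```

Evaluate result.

Step 1: Generator expression iterates range(4): [0, 1, 2, 3].
Step 2: list() collects all values.
Therefore result = [0, 1, 2, 3].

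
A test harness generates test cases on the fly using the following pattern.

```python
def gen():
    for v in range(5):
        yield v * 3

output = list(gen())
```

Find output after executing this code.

Step 1: For each v in range(5), yield v * 3:
  v=0: yield 0 * 3 = 0
  v=1: yield 1 * 3 = 3
  v=2: yield 2 * 3 = 6
  v=3: yield 3 * 3 = 9
  v=4: yield 4 * 3 = 12
Therefore output = [0, 3, 6, 9, 12].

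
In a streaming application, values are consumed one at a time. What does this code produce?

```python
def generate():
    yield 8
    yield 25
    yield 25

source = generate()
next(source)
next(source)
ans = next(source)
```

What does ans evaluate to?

Step 1: generate() creates a generator.
Step 2: next(source) yields 8 (consumed and discarded).
Step 3: next(source) yields 25 (consumed and discarded).
Step 4: next(source) yields 25, assigned to ans.
Therefore ans = 25.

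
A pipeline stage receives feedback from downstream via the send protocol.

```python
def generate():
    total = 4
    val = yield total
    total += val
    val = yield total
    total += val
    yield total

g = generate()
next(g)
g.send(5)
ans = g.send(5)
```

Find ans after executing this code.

Step 1: next() -> yield total=4.
Step 2: send(5) -> val=5, total = 4+5 = 9, yield 9.
Step 3: send(5) -> val=5, total = 9+5 = 14, yield 14.
Therefore ans = 14.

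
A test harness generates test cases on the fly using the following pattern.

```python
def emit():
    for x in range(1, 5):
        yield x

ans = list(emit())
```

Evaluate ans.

Step 1: The generator yields each value from range(1, 5).
Step 2: list() consumes all yields: [1, 2, 3, 4].
Therefore ans = [1, 2, 3, 4].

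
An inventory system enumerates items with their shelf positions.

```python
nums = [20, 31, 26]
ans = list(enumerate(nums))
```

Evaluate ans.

Step 1: enumerate pairs each element with its index:
  (0, 20)
  (1, 31)
  (2, 26)
Therefore ans = [(0, 20), (1, 31), (2, 26)].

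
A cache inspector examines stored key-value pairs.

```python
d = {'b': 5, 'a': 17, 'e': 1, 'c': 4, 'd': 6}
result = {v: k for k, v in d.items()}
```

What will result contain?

Step 1: Invert dict (swap keys and values):
  'b': 5 -> 5: 'b'
  'a': 17 -> 17: 'a'
  'e': 1 -> 1: 'e'
  'c': 4 -> 4: 'c'
  'd': 6 -> 6: 'd'
Therefore result = {5: 'b', 17: 'a', 1: 'e', 4: 'c', 6: 'd'}.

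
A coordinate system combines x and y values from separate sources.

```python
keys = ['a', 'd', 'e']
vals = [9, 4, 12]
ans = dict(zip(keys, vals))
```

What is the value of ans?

Step 1: zip pairs keys with values:
  'a' -> 9
  'd' -> 4
  'e' -> 12
Therefore ans = {'a': 9, 'd': 4, 'e': 12}.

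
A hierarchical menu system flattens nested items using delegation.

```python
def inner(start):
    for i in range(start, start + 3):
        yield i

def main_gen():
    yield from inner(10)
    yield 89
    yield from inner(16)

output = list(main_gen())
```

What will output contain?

Step 1: main_gen() delegates to inner(10):
  yield 10
  yield 11
  yield 12
Step 2: yield 89
Step 3: Delegates to inner(16):
  yield 16
  yield 17
  yield 18
Therefore output = [10, 11, 12, 89, 16, 17, 18].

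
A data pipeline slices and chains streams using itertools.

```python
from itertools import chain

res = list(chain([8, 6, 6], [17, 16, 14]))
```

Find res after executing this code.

Step 1: chain() concatenates iterables: [8, 6, 6] + [17, 16, 14].
Therefore res = [8, 6, 6, 17, 16, 14].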